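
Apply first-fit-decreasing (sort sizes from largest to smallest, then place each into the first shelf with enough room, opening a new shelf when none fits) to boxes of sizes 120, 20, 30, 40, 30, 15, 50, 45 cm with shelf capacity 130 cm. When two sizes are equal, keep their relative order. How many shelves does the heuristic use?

3

Sorted descending: 120, 50, 45, 40, 30, 30, 20, 15.
  120 → shelf 1 (new)  [load 120/130]
  50 → shelf 2 (new)  [load 50/130]
  45 → shelf 2  [load 95/130]
  40 → shelf 3 (new)  [load 40/130]
  30 → shelf 2  [load 125/130]
  30 → shelf 3  [load 70/130]
  20 → shelf 3  [load 90/130]
  15 → shelf 3  [load 105/130]
3 shelves opened.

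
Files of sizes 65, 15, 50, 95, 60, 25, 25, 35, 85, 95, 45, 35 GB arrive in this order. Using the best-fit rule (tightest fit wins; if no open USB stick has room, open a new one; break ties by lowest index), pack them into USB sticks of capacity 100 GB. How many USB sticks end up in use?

8

  65 → USB stick 1 (new)  [load 65/100]
  15 → USB stick 1  [load 80/100]
  50 → USB stick 2 (new)  [load 50/100]
  95 → USB stick 3 (new)  [load 95/100]
  60 → USB stick 4 (new)  [load 60/100]
  25 → USB stick 4  [load 85/100]
  25 → USB stick 2  [load 75/100]
  35 → USB stick 5 (new)  [load 35/100]
  85 → USB stick 6 (new)  [load 85/100]
  95 → USB stick 7 (new)  [load 95/100]
  45 → USB stick 5  [load 80/100]
  35 → USB stick 8 (new)  [load 35/100]
8 USB sticks opened.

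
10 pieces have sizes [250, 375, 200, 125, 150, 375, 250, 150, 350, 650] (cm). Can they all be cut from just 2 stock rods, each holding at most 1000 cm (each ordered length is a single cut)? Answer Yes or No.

No

Total = 2875 cm; ⌈2875/1000⌉ = 3.
At least 3 stock rods are required, but only 2 are allowed.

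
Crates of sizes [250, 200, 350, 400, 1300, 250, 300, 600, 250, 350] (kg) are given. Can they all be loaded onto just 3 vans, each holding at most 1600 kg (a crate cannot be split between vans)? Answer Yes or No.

Yes

A valid assignment using 3 vans:
  van 1: 1300 + 300 = 1600
  van 2: 600 + 400 + 350 + 250 = 1600
  van 3: 350 + 250 + 250 + 200 = 1050
Every load is within 1600 kg, so 3 vans suffice.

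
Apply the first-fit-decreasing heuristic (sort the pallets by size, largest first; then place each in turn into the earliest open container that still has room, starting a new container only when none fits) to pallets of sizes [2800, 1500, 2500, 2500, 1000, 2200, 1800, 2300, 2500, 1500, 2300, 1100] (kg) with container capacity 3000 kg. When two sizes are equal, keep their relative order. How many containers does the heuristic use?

10

Sorted descending: 2800, 2500, 2500, 2500, 2300, 2300, 2200, 1800, 1500, 1500, 1100, 1000.
  2800 → container 1 (new)  [load 2800/3000]
  2500 → container 2 (new)  [load 2500/3000]
  2500 → container 3 (new)  [load 2500/3000]
  2500 → container 4 (new)  [load 2500/3000]
  2300 → container 5 (new)  [load 2300/3000]
  2300 → container 6 (new)  [load 2300/3000]
  2200 → container 7 (new)  [load 2200/3000]
  1800 → container 8 (new)  [load 1800/3000]
  1500 → container 9 (new)  [load 1500/3000]
  1500 → container 9  [load 3000/3000]
  1100 → container 8  [load 2900/3000]
  1000 → container 10 (new)  [load 1000/3000]
10 containers opened.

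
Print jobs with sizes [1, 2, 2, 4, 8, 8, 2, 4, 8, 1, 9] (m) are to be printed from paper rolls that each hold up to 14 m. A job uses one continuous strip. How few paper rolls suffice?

4

Total = 9 + 8 + 8 + 8 + 4 + 4 + 2 + 2 + 2 + 1 + 1 = 49 m.
Lower bound: ⌈49/14⌉ = 4 paper rolls.
A packing using 4 paper rolls:
  roll 1: 9 + 4 + 1 = 14
  roll 2: 8 + 4 + 2 = 14
  roll 3: 8 + 2 + 2 + 1 = 13
  roll 4: 8 = 8
This matches the lower bound, so 4 is optimal.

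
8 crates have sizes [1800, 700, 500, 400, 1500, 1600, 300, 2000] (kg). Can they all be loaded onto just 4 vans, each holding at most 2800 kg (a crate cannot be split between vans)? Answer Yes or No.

A valid assignment using 4 vans:
  van 1: 2000 + 700 = 2700
  van 2: 1800 + 500 + 400 = 2700
  van 3: 1600 + 300 = 1900
  van 4: 1500 = 1500
Every load is within 2800 kg, so 4 vans suffice.

Yes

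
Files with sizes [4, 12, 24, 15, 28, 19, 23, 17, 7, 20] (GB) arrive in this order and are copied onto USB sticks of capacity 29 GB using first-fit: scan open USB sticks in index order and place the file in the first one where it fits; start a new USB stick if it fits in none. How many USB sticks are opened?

  4 → USB stick 1 (new)  [load 4/29]
  12 → USB stick 1  [load 16/29]
  24 → USB stick 2 (new)  [load 24/29]
  15 → USB stick 3 (new)  [load 15/29]
  28 → USB stick 4 (new)  [load 28/29]
  19 → USB stick 5 (new)  [load 19/29]
  23 → USB stick 6 (new)  [load 23/29]
  17 → USB stick 7 (new)  [load 17/29]
  7 → USB stick 1  [load 23/29]
  20 → USB stick 8 (new)  [load 20/29]
8 USB sticks opened.

8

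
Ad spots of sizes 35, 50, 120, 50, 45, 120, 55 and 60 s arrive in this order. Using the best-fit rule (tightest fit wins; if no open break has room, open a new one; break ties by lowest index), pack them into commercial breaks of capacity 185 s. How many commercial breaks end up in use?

3

  35 → break 1 (new)  [load 35/185]
  50 → break 1  [load 85/185]
  120 → break 2 (new)  [load 120/185]
  50 → break 2  [load 170/185]
  45 → break 1  [load 130/185]
  120 → break 3 (new)  [load 120/185]
  55 → break 1  [load 185/185]
  60 → break 3  [load 180/185]
3 commercial breaks opened.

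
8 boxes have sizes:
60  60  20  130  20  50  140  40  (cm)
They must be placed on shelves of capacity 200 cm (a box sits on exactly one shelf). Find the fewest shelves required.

3

Total = 140 + 130 + 60 + 60 + 50 + 40 + 20 + 20 = 520 cm.
Lower bound: ⌈520/200⌉ = 3 shelves.
A packing using 3 shelves:
  shelf 1: 140 + 60 = 200
  shelf 2: 130 + 60 = 190
  shelf 3: 50 + 40 + 20 + 20 = 130
This matches the lower bound, so 3 is optimal.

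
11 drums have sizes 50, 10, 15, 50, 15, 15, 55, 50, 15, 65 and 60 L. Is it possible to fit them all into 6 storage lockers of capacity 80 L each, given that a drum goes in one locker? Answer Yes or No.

A valid assignment using 6 storage lockers:
  locker 1: 65 + 15 = 80
  locker 2: 60 + 15 = 75
  locker 3: 55 + 15 + 10 = 80
  locker 4: 50 + 15 = 65
  locker 5: 50 = 50
  locker 6: 50 = 50
Every load is within 80 L, so 6 storage lockers suffice.

Yes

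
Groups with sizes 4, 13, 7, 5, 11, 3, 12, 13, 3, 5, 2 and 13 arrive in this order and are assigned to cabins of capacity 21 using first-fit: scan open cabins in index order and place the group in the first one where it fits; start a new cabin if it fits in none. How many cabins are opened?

  4 → cabin 1 (new)  [load 4/21]
  13 → cabin 1  [load 17/21]
  7 → cabin 2 (new)  [load 7/21]
  5 → cabin 2  [load 12/21]
  11 → cabin 3 (new)  [load 11/21]
  3 → cabin 1  [load 20/21]
  12 → cabin 4 (new)  [load 12/21]
  13 → cabin 5 (new)  [load 13/21]
  3 → cabin 2  [load 15/21]
  5 → cabin 2  [load 20/21]
  2 → cabin 3  [load 13/21]
  13 → cabin 6 (new)  [load 13/21]
6 cabins opened.

6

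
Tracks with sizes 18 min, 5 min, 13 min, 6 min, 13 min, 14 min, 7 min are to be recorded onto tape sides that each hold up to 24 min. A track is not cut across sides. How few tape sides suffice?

4

Total = 18 + 14 + 13 + 13 + 7 + 6 + 5 = 76 min.
Lower bound: ⌈76/24⌉ = 4 tape sides.
A packing using 4 tape sides:
  side 1: 18 + 6 = 24
  side 2: 14 + 7 = 21
  side 3: 13 + 5 = 18
  side 4: 13 = 13
This matches the lower bound, so 4 is optimal.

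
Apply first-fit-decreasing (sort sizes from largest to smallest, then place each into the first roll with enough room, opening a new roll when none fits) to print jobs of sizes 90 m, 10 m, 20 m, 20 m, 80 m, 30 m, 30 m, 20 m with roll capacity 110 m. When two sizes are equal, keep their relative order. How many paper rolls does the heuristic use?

3

Sorted descending: 90, 80, 30, 30, 20, 20, 20, 10.
  90 → roll 1 (new)  [load 90/110]
  80 → roll 2 (new)  [load 80/110]
  30 → roll 2  [load 110/110]
  30 → roll 3 (new)  [load 30/110]
  20 → roll 1  [load 110/110]
  20 → roll 3  [load 50/110]
  20 → roll 3  [load 70/110]
  10 → roll 3  [load 80/110]
3 paper rolls opened.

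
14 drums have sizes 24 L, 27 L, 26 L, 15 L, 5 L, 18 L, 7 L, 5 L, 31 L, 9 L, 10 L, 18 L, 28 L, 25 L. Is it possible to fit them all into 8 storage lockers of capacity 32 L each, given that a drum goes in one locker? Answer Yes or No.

No

Total = 248 L; ⌈248/32⌉ = 8.
The bound of 8 does not rule out 8, but exhaustive search shows no assignment into 8 storage lockers of capacity 32 L exists — the minimum is 9.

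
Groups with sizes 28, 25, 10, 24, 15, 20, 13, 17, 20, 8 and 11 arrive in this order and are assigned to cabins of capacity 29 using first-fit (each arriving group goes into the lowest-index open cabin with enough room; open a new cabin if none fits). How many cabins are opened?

  28 → cabin 1 (new)  [load 28/29]
  25 → cabin 2 (new)  [load 25/29]
  10 → cabin 3 (new)  [load 10/29]
  24 → cabin 4 (new)  [load 24/29]
  15 → cabin 3  [load 25/29]
  20 → cabin 5 (new)  [load 20/29]
  13 → cabin 6 (new)  [load 13/29]
  17 → cabin 7 (new)  [load 17/29]
  20 → cabin 8 (new)  [load 20/29]
  8 → cabin 5  [load 28/29]
  11 → cabin 6  [load 24/29]
8 cabins opened.

8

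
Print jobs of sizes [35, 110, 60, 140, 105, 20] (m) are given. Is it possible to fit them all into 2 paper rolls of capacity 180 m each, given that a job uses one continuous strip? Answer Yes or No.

No

Total = 470 m; ⌈470/180⌉ = 3.
At least 3 paper rolls are required, but only 2 are allowed.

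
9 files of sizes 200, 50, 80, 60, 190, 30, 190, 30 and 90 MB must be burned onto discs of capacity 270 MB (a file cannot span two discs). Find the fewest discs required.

4

Total = 200 + 190 + 190 + 90 + 80 + 60 + 50 + 30 + 30 = 920 MB.
Lower bound: ⌈920/270⌉ = 4 discs.
A packing using 4 discs:
  disc 1: 200 + 60 = 260
  disc 2: 190 + 80 = 270
  disc 3: 190 + 50 + 30 = 270
  disc 4: 90 + 30 = 120
This matches the lower bound, so 4 is optimal.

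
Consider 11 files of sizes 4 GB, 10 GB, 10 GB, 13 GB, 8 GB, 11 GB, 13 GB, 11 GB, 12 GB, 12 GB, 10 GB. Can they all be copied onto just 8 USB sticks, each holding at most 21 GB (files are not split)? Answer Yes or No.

Yes

A valid assignment using 7 USB sticks:
  USB stick 1: 13 + 8 = 21
  USB stick 2: 13 + 4 = 17
  USB stick 3: 12 = 12
  USB stick 4: 12 = 12
  USB stick 5: 11 + 10 = 21
  USB stick 6: 11 + 10 = 21
  USB stick 7: 10 = 10
That uses only 7 ≤ 8, so 8 USB sticks are enough.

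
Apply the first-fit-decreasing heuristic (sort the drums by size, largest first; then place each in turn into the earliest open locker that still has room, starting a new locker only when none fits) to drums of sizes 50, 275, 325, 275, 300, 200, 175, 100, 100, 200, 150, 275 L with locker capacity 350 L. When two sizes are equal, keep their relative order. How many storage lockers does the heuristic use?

8

Sorted descending: 325, 300, 275, 275, 275, 200, 200, 175, 150, 100, 100, 50.
  325 → locker 1 (new)  [load 325/350]
  300 → locker 2 (new)  [load 300/350]
  275 → locker 3 (new)  [load 275/350]
  275 → locker 4 (new)  [load 275/350]
  275 → locker 5 (new)  [load 275/350]
  200 → locker 6 (new)  [load 200/350]
  200 → locker 7 (new)  [load 200/350]
  175 → locker 8 (new)  [load 175/350]
  150 → locker 6  [load 350/350]
  100 → locker 7  [load 300/350]
  100 → locker 8  [load 275/350]
  50 → locker 2  [load 350/350]
8 storage lockers opened.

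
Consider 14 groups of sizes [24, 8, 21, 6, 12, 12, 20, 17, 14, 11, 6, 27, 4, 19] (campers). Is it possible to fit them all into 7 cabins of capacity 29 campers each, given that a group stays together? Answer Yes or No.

No

Total = 201 campers; ⌈201/29⌉ = 7.
The bound of 7 does not rule out 7, but exhaustive search shows no assignment into 7 cabins of capacity 29 campers exists — the minimum is 8.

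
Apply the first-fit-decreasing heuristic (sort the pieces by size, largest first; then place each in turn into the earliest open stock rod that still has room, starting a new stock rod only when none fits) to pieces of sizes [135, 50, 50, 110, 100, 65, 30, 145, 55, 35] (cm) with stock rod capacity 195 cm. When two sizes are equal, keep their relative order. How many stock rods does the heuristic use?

5

Sorted descending: 145, 135, 110, 100, 65, 55, 50, 50, 35, 30.
  145 → stock rod 1 (new)  [load 145/195]
  135 → stock rod 2 (new)  [load 135/195]
  110 → stock rod 3 (new)  [load 110/195]
  100 → stock rod 4 (new)  [load 100/195]
  65 → stock rod 3  [load 175/195]
  55 → stock rod 2  [load 190/195]
  50 → stock rod 1  [load 195/195]
  50 → stock rod 4  [load 150/195]
  35 → stock rod 4  [load 185/195]
  30 → stock rod 5 (new)  [load 30/195]
5 stock rods opened.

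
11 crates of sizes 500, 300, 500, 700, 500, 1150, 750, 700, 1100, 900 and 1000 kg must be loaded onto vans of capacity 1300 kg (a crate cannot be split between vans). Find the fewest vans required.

7

Total = 1150 + 1100 + 1000 + 900 + 750 + 700 + 700 + 500 + 500 + 500 + 300 = 8100 kg.
Lower bound: ⌈8100/1300⌉ = 7 vans.
A packing using 7 vans:
  van 1: 1150 = 1150
  van 2: 1100 = 1100
  van 3: 1000 + 300 = 1300
  van 4: 900 = 900
  van 5: 750 + 500 = 1250
  van 6: 700 + 500 = 1200
  van 7: 700 + 500 = 1200
This matches the lower bound, so 7 is optimal.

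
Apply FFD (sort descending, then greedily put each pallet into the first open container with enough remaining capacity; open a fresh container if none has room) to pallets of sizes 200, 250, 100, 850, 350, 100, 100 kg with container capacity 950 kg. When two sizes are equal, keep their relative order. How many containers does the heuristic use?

3

Sorted descending: 850, 350, 250, 200, 100, 100, 100.
  850 → container 1 (new)  [load 850/950]
  350 → container 2 (new)  [load 350/950]
  250 → container 2  [load 600/950]
  200 → container 2  [load 800/950]
  100 → container 1  [load 950/950]
  100 → container 2  [load 900/950]
  100 → container 3 (new)  [load 100/950]
3 containers opened.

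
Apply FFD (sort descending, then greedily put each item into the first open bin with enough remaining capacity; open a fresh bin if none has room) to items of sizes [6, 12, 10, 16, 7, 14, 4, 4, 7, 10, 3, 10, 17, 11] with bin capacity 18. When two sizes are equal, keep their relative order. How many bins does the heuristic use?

8

Sorted descending: 17, 16, 14, 12, 11, 10, 10, 10, 7, 7, 6, 4, 4, 3.
  17 → bin 1 (new)  [load 17/18]
  16 → bin 2 (new)  [load 16/18]
  14 → bin 3 (new)  [load 14/18]
  12 → bin 4 (new)  [load 12/18]
  11 → bin 5 (new)  [load 11/18]
  10 → bin 6 (new)  [load 10/18]
  10 → bin 7 (new)  [load 10/18]
  10 → bin 8 (new)  [load 10/18]
  7 → bin 5  [load 18/18]
  7 → bin 6  [load 17/18]
  6 → bin 4  [load 18/18]
  4 → bin 3  [load 18/18]
  4 → bin 7  [load 14/18]
  3 → bin 7  [load 17/18]
8 bins opened.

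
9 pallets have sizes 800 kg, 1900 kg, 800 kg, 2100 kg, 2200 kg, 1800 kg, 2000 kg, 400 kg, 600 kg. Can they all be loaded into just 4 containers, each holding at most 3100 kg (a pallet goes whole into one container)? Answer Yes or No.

No

Total = 12600 kg; ⌈12600/3100⌉ = 5.
At least 5 containers are required, but only 4 are allowed.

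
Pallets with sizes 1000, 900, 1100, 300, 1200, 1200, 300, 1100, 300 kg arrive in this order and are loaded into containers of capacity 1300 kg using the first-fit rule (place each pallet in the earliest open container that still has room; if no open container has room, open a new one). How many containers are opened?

7

  1000 → container 1 (new)  [load 1000/1300]
  900 → container 2 (new)  [load 900/1300]
  1100 → container 3 (new)  [load 1100/1300]
  300 → container 1  [load 1300/1300]
  1200 → container 4 (new)  [load 1200/1300]
  1200 → container 5 (new)  [load 1200/1300]
  300 → container 2  [load 1200/1300]
  1100 → container 6 (new)  [load 1100/1300]
  300 → container 7 (new)  [load 300/1300]
7 containers opened.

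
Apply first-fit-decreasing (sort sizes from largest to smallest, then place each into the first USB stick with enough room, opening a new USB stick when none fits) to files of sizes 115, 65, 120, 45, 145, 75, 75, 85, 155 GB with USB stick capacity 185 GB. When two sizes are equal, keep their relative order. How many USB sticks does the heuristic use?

6

Sorted descending: 155, 145, 120, 115, 85, 75, 75, 65, 45.
  155 → USB stick 1 (new)  [load 155/185]
  145 → USB stick 2 (new)  [load 145/185]
  120 → USB stick 3 (new)  [load 120/185]
  115 → USB stick 4 (new)  [load 115/185]
  85 → USB stick 5 (new)  [load 85/185]
  75 → USB stick 5  [load 160/185]
  75 → USB stick 6 (new)  [load 75/185]
  65 → USB stick 3  [load 185/185]
  45 → USB stick 4  [load 160/185]
6 USB sticks opened.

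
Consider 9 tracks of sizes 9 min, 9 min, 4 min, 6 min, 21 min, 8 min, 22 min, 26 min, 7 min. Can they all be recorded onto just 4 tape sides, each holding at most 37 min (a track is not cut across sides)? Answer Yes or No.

A valid assignment using 4 tape sides:
  side 1: 26 + 9 = 35
  side 2: 22 + 9 + 6 = 37
  side 3: 21 + 8 + 7 = 36
  side 4: 4 = 4
Every load is within 37 min, so 4 tape sides suffice.

Yes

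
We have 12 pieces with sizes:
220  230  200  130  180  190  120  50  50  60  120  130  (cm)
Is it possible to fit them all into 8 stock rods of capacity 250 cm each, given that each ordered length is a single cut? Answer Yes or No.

Yes

A valid assignment using 7 stock rods:
  stock rod 1: 230 = 230
  stock rod 2: 220 = 220
  stock rod 3: 200 + 50 = 250
  stock rod 4: 190 + 60 = 250
  stock rod 5: 180 + 50 = 230
  stock rod 6: 130 + 120 = 250
  stock rod 7: 130 + 120 = 250
That uses only 7 ≤ 8, so 8 stock rods are enough.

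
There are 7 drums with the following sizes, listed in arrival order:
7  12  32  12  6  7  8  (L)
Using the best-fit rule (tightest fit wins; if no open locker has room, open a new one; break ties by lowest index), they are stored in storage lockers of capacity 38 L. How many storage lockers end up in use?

  7 → locker 1 (new)  [load 7/38]
  12 → locker 1  [load 19/38]
  32 → locker 2 (new)  [load 32/38]
  12 → locker 1  [load 31/38]
  6 → locker 2  [load 38/38]
  7 → locker 1  [load 38/38]
  8 → locker 3 (new)  [load 8/38]
3 storage lockers opened.

3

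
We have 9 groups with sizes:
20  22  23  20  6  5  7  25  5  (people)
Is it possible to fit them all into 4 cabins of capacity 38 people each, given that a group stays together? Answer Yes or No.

Total = 133 people; ⌈133/38⌉ = 4.
5 groups each exceed half the capacity and cannot share a cabin, forcing at least 5 cabins.
At least 5 cabins are required, but only 4 are allowed.

No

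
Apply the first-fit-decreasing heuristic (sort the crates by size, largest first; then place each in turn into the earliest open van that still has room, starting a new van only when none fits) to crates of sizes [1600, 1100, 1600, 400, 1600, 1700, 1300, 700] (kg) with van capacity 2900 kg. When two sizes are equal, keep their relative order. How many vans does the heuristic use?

Sorted descending: 1700, 1600, 1600, 1600, 1300, 1100, 700, 400.
  1700 → van 1 (new)  [load 1700/2900]
  1600 → van 2 (new)  [load 1600/2900]
  1600 → van 3 (new)  [load 1600/2900]
  1600 → van 4 (new)  [load 1600/2900]
  1300 → van 2  [load 2900/2900]
  1100 → van 1  [load 2800/2900]
  700 → van 3  [load 2300/2900]
  400 → van 3  [load 2700/2900]
4 vans opened.

4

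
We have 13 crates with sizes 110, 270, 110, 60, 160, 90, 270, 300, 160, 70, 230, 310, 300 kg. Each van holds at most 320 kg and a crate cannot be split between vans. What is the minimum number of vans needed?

9

Total = 310 + 300 + 300 + 270 + 270 + 230 + 160 + 160 + 110 + 110 + 90 + 70 + 60 = 2440 kg.
Lower bound: ⌈2440/320⌉ = 8 vans.
A packing using 9 vans:
  van 1: 310 = 310
  van 2: 300 = 300
  van 3: 300 = 300
  van 4: 270 = 270
  van 5: 270 = 270
  van 6: 230 + 90 = 320
  van 7: 160 + 160 = 320
  van 8: 110 + 110 + 70 = 290
  van 9: 60 = 60
No arrangement into 8 vans stays within capacity, so 9 is optimal.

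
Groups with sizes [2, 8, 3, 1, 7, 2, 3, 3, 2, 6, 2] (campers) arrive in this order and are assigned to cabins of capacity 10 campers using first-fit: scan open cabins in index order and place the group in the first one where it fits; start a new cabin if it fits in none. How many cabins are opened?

4

  2 → cabin 1 (new)  [load 2/10]
  8 → cabin 1  [load 10/10]
  3 → cabin 2 (new)  [load 3/10]
  1 → cabin 2  [load 4/10]
  7 → cabin 3 (new)  [load 7/10]
  2 → cabin 2  [load 6/10]
  3 → cabin 2  [load 9/10]
  3 → cabin 3  [load 10/10]
  2 → cabin 4 (new)  [load 2/10]
  6 → cabin 4  [load 8/10]
  2 → cabin 4  [load 10/10]
4 cabins opened.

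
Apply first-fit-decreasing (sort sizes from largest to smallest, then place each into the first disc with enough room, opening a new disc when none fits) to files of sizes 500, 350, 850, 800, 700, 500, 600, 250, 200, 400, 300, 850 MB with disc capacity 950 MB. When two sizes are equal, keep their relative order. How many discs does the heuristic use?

8

Sorted descending: 850, 850, 800, 700, 600, 500, 500, 400, 350, 300, 250, 200.
  850 → disc 1 (new)  [load 850/950]
  850 → disc 2 (new)  [load 850/950]
  800 → disc 3 (new)  [load 800/950]
  700 → disc 4 (new)  [load 700/950]
  600 → disc 5 (new)  [load 600/950]
  500 → disc 6 (new)  [load 500/950]
  500 → disc 7 (new)  [load 500/950]
  400 → disc 6  [load 900/950]
  350 → disc 5  [load 950/950]
  300 → disc 7  [load 800/950]
  250 → disc 4  [load 950/950]
  200 → disc 8 (new)  [load 200/950]
8 discs opened.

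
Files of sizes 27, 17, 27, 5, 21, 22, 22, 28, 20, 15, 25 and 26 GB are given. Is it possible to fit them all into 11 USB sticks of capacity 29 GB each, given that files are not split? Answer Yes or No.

Yes

A valid assignment using 11 USB sticks:
  USB stick 1: 28 = 28
  USB stick 2: 27 = 27
  USB stick 3: 27 = 27
  USB stick 4: 26 = 26
  USB stick 5: 25 = 25
  USB stick 6: 22 + 5 = 27
  USB stick 7: 22 = 22
  USB stick 8: 21 = 21
  USB stick 9: 20 = 20
  USB stick 10: 17 = 17
  USB stick 11: 15 = 15
Every load is within 29 GB, so 11 USB sticks suffice.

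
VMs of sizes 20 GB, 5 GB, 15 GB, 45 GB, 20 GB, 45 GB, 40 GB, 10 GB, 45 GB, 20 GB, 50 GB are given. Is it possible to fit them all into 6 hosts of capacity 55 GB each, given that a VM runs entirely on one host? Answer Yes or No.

Total = 315 GB; ⌈315/55⌉ = 6.
The bound of 6 does not rule out 6, but exhaustive search shows no assignment into 6 hosts of capacity 55 GB exists — the minimum is 7.

No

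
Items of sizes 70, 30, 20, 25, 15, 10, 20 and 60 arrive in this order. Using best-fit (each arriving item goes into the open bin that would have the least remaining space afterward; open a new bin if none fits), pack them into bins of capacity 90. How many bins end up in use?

3

  70 → bin 1 (new)  [load 70/90]
  30 → bin 2 (new)  [load 30/90]
  20 → bin 1  [load 90/90]
  25 → bin 2  [load 55/90]
  15 → bin 2  [load 70/90]
  10 → bin 2  [load 80/90]
  20 → bin 3 (new)  [load 20/90]
  60 → bin 3  [load 80/90]
3 bins opened.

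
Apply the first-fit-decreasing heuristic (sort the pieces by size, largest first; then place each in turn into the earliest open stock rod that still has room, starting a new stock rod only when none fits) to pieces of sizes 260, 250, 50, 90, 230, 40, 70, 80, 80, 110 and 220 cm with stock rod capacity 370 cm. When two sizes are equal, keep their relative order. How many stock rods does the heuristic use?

5

Sorted descending: 260, 250, 230, 220, 110, 90, 80, 80, 70, 50, 40.
  260 → stock rod 1 (new)  [load 260/370]
  250 → stock rod 2 (new)  [load 250/370]
  230 → stock rod 3 (new)  [load 230/370]
  220 → stock rod 4 (new)  [load 220/370]
  110 → stock rod 1  [load 370/370]
  90 → stock rod 2  [load 340/370]
  80 → stock rod 3  [load 310/370]
  80 → stock rod 4  [load 300/370]
  70 → stock rod 4  [load 370/370]
  50 → stock rod 3  [load 360/370]
  40 → stock rod 5 (new)  [load 40/370]
5 stock rods opened.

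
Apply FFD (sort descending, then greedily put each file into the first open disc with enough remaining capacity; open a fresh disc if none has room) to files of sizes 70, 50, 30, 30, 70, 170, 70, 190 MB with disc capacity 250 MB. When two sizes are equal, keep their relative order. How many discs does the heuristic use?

3

Sorted descending: 190, 170, 70, 70, 70, 50, 30, 30.
  190 → disc 1 (new)  [load 190/250]
  170 → disc 2 (new)  [load 170/250]
  70 → disc 2  [load 240/250]
  70 → disc 3 (new)  [load 70/250]
  70 → disc 3  [load 140/250]
  50 → disc 1  [load 240/250]
  30 → disc 3  [load 170/250]
  30 → disc 3  [load 200/250]
3 discs opened.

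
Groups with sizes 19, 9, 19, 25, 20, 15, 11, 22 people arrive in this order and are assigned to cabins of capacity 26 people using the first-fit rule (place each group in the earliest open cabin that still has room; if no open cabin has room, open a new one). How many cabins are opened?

7

  19 → cabin 1 (new)  [load 19/26]
  9 → cabin 2 (new)  [load 9/26]
  19 → cabin 3 (new)  [load 19/26]
  25 → cabin 4 (new)  [load 25/26]
  20 → cabin 5 (new)  [load 20/26]
  15 → cabin 2  [load 24/26]
  11 → cabin 6 (new)  [load 11/26]
  22 → cabin 7 (new)  [load 22/26]
7 cabins opened.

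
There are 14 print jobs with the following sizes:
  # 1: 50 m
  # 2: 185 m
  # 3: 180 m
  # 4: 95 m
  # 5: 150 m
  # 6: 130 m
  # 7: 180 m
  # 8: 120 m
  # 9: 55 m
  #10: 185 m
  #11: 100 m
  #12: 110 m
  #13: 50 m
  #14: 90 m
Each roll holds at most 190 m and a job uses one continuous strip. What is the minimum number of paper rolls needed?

10

Total = 185 + 185 + 180 + 180 + 150 + 130 + 120 + 110 + 100 + 95 + 90 + 55 + 50 + 50 = 1680 m.
Lower bound: ⌈1680/190⌉ = 9 paper rolls.
A packing using 10 paper rolls:
  roll 1: 185 = 185
  roll 2: 185 = 185
  roll 3: 180 = 180
  roll 4: 180 = 180
  roll 5: 150 = 150
  roll 6: 130 + 55 = 185
  roll 7: 120 + 50 = 170
  roll 8: 110 + 50 = 160
  roll 9: 100 + 90 = 190
  roll 10: 95 = 95
No arrangement into 9 paper rolls stays within capacity, so 10 is optimal.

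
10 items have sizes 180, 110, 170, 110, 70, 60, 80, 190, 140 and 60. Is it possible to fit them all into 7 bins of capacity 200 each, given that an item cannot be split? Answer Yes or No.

A valid assignment using 7 bins:
  bin 1: 190 = 190
  bin 2: 180 = 180
  bin 3: 170 = 170
  bin 4: 140 + 60 = 200
  bin 5: 110 + 80 = 190
  bin 6: 110 + 70 = 180
  bin 7: 60 = 60
Every load is within 200, so 7 bins suffice.

Yes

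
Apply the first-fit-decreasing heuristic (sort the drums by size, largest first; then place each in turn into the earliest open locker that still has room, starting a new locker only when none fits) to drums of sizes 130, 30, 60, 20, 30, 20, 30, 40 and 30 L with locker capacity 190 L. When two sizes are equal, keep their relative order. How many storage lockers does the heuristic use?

3

Sorted descending: 130, 60, 40, 30, 30, 30, 30, 20, 20.
  130 → locker 1 (new)  [load 130/190]
  60 → locker 1  [load 190/190]
  40 → locker 2 (new)  [load 40/190]
  30 → locker 2  [load 70/190]
  30 → locker 2  [load 100/190]
  30 → locker 2  [load 130/190]
  30 → locker 2  [load 160/190]
  20 → locker 2  [load 180/190]
  20 → locker 3 (new)  [load 20/190]
3 storage lockers opened.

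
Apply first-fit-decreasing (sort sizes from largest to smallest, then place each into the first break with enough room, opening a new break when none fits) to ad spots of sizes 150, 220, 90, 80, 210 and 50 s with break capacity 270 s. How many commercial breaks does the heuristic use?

4

Sorted descending: 220, 210, 150, 90, 80, 50.
  220 → break 1 (new)  [load 220/270]
  210 → break 2 (new)  [load 210/270]
  150 → break 3 (new)  [load 150/270]
  90 → break 3  [load 240/270]
  80 → break 4 (new)  [load 80/270]
  50 → break 1  [load 270/270]
4 commercial breaks opened.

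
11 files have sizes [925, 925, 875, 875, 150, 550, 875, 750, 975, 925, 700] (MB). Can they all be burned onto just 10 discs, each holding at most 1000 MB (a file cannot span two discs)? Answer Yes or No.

A valid assignment using 10 discs:
  disc 1: 975 = 975
  disc 2: 925 = 925
  disc 3: 925 = 925
  disc 4: 925 = 925
  disc 5: 875 = 875
  disc 6: 875 = 875
  disc 7: 875 = 875
  disc 8: 750 + 150 = 900
  disc 9: 700 = 700
  disc 10: 550 = 550
Every load is within 1000 MB, so 10 discs suffice.

Yes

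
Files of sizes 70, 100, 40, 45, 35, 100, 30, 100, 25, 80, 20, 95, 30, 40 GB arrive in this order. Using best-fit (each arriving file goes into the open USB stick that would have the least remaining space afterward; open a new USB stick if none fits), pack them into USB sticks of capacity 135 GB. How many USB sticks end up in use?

  70 → USB stick 1 (new)  [load 70/135]
  100 → USB stick 2 (new)  [load 100/135]
  40 → USB stick 1  [load 110/135]
  45 → USB stick 3 (new)  [load 45/135]
  35 → USB stick 2  [load 135/135]
  100 → USB stick 4 (new)  [load 100/135]
  30 → USB stick 4  [load 130/135]
  100 → USB stick 5 (new)  [load 100/135]
  25 → USB stick 1  [load 135/135]
  80 → USB stick 3  [load 125/135]
  20 → USB stick 5  [load 120/135]
  95 → USB stick 6 (new)  [load 95/135]
  30 → USB stick 6  [load 125/135]
  40 → USB stick 7 (new)  [load 40/135]
7 USB sticks opened.

7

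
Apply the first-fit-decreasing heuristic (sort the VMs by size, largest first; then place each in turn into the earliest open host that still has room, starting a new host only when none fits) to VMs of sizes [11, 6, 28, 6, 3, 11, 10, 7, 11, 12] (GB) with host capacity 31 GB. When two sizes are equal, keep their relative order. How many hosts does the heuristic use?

Sorted descending: 28, 12, 11, 11, 11, 10, 7, 6, 6, 3.
  28 → host 1 (new)  [load 28/31]
  12 → host 2 (new)  [load 12/31]
  11 → host 2  [load 23/31]
  11 → host 3 (new)  [load 11/31]
  11 → host 3  [load 22/31]
  10 → host 4 (new)  [load 10/31]
  7 → host 2  [load 30/31]
  6 → host 3  [load 28/31]
  6 → host 4  [load 16/31]
  3 → host 1  [load 31/31]
4 hosts opened.

4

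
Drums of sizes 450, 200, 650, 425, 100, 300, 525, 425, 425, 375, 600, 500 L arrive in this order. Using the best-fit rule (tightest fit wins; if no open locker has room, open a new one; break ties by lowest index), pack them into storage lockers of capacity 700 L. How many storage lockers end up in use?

  450 → locker 1 (new)  [load 450/700]
  200 → locker 1  [load 650/700]
  650 → locker 2 (new)  [load 650/700]
  425 → locker 3 (new)  [load 425/700]
  100 → locker 3  [load 525/700]
  300 → locker 4 (new)  [load 300/700]
  525 → locker 5 (new)  [load 525/700]
  425 → locker 6 (new)  [load 425/700]
  425 → locker 7 (new)  [load 425/700]
  375 → locker 4  [load 675/700]
  600 → locker 8 (new)  [load 600/700]
  500 → locker 9 (new)  [load 500/700]
9 storage lockers opened.

9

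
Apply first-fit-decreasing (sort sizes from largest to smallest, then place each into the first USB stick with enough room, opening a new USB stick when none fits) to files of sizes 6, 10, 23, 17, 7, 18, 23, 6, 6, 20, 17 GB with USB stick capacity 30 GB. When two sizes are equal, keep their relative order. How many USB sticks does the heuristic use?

6

Sorted descending: 23, 23, 20, 18, 17, 17, 10, 7, 6, 6, 6.
  23 → USB stick 1 (new)  [load 23/30]
  23 → USB stick 2 (new)  [load 23/30]
  20 → USB stick 3 (new)  [load 20/30]
  18 → USB stick 4 (new)  [load 18/30]
  17 → USB stick 5 (new)  [load 17/30]
  17 → USB stick 6 (new)  [load 17/30]
  10 → USB stick 3  [load 30/30]
  7 → USB stick 1  [load 30/30]
  6 → USB stick 2  [load 29/30]
  6 → USB stick 4  [load 24/30]
  6 → USB stick 4  [load 30/30]
6 USB sticks opened.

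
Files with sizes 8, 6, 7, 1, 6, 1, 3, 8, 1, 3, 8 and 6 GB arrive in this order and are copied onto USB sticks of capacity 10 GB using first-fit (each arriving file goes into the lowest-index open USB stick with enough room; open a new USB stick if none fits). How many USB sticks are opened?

7

  8 → USB stick 1 (new)  [load 8/10]
  6 → USB stick 2 (new)  [load 6/10]
  7 → USB stick 3 (new)  [load 7/10]
  1 → USB stick 1  [load 9/10]
  6 → USB stick 4 (new)  [load 6/10]
  1 → USB stick 1  [load 10/10]
  3 → USB stick 2  [load 9/10]
  8 → USB stick 5 (new)  [load 8/10]
  1 → USB stick 2  [load 10/10]
  3 → USB stick 3  [load 10/10]
  8 → USB stick 6 (new)  [load 8/10]
  6 → USB stick 7 (new)  [load 6/10]
7 USB sticks opened.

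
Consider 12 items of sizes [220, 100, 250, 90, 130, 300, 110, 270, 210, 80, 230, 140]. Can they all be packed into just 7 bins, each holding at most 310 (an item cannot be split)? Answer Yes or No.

Total = 2130; ⌈2130/310⌉ = 7.
The bound of 7 does not rule out 7, but exhaustive search shows no assignment into 7 bins of capacity 310 exists — the minimum is 8.

No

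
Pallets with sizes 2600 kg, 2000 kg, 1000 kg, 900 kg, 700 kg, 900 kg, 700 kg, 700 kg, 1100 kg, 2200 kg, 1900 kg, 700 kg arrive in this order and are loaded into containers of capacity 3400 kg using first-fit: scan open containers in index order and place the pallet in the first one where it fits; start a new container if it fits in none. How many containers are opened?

5

  2600 → container 1 (new)  [load 2600/3400]
  2000 → container 2 (new)  [load 2000/3400]
  1000 → container 2  [load 3000/3400]
  900 → container 3 (new)  [load 900/3400]
  700 → container 1  [load 3300/3400]
  900 → container 3  [load 1800/3400]
  700 → container 3  [load 2500/3400]
  700 → container 3  [load 3200/3400]
  1100 → container 4 (new)  [load 1100/3400]
  2200 → container 4  [load 3300/3400]
  1900 → container 5 (new)  [load 1900/3400]
  700 → container 5  [load 2600/3400]
5 containers opened.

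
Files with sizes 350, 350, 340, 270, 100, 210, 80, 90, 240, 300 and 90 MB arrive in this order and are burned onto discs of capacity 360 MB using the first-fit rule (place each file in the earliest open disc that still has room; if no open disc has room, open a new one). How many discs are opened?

  350 → disc 1 (new)  [load 350/360]
  350 → disc 2 (new)  [load 350/360]
  340 → disc 3 (new)  [load 340/360]
  270 → disc 4 (new)  [load 270/360]
  100 → disc 5 (new)  [load 100/360]
  210 → disc 5  [load 310/360]
  80 → disc 4  [load 350/360]
  90 → disc 6 (new)  [load 90/360]
  240 → disc 6  [load 330/360]
  300 → disc 7 (new)  [load 300/360]
  90 → disc 8 (new)  [load 90/360]
8 discs opened.

8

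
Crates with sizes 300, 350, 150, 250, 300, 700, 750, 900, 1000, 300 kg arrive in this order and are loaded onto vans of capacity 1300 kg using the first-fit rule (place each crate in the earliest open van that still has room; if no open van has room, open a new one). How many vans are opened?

5

  300 → van 1 (new)  [load 300/1300]
  350 → van 1  [load 650/1300]
  150 → van 1  [load 800/1300]
  250 → van 1  [load 1050/1300]
  300 → van 2 (new)  [load 300/1300]
  700 → van 2  [load 1000/1300]
  750 → van 3 (new)  [load 750/1300]
  900 → van 4 (new)  [load 900/1300]
  1000 → van 5 (new)  [load 1000/1300]
  300 → van 2  [load 1300/1300]
5 vans opened.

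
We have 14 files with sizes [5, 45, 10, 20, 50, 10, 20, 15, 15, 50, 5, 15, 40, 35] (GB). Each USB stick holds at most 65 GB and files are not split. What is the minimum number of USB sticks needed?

Total = 50 + 50 + 45 + 40 + 35 + 20 + 20 + 15 + 15 + 15 + 10 + 10 + 5 + 5 = 335 GB.
Lower bound: ⌈335/65⌉ = 6 USB sticks.
A packing using 6 USB sticks:
  USB stick 1: 50 + 15 = 65
  USB stick 2: 50 + 15 = 65
  USB stick 3: 45 + 20 = 65
  USB stick 4: 40 + 20 + 5 = 65
  USB stick 5: 35 + 15 + 10 + 5 = 65
  USB stick 6: 10 = 10
This matches the lower bound, so 6 is optimal.

6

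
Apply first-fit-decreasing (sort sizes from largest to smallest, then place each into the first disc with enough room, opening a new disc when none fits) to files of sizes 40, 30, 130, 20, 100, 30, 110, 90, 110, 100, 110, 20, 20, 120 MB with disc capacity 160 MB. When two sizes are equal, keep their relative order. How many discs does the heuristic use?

8

Sorted descending: 130, 120, 110, 110, 110, 100, 100, 90, 40, 30, 30, 20, 20, 20.
  130 → disc 1 (new)  [load 130/160]
  120 → disc 2 (new)  [load 120/160]
  110 → disc 3 (new)  [load 110/160]
  110 → disc 4 (new)  [load 110/160]
  110 → disc 5 (new)  [load 110/160]
  100 → disc 6 (new)  [load 100/160]
  100 → disc 7 (new)  [load 100/160]
  90 → disc 8 (new)  [load 90/160]
  40 → disc 2  [load 160/160]
  30 → disc 1  [load 160/160]
  30 → disc 3  [load 140/160]
  20 → disc 3  [load 160/160]
  20 → disc 4  [load 130/160]
  20 → disc 4  [load 150/160]
8 discs opened.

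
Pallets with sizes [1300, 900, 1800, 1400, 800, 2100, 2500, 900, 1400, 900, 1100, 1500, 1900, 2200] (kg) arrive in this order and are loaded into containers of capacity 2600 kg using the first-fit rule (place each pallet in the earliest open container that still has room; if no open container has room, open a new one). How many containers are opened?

  1300 → container 1 (new)  [load 1300/2600]
  900 → container 1  [load 2200/2600]
  1800 → container 2 (new)  [load 1800/2600]
  1400 → container 3 (new)  [load 1400/2600]
  800 → container 2  [load 2600/2600]
  2100 → container 4 (new)  [load 2100/2600]
  2500 → container 5 (new)  [load 2500/2600]
  900 → container 3  [load 2300/2600]
  1400 → container 6 (new)  [load 1400/2600]
  900 → container 6  [load 2300/2600]
  1100 → container 7 (new)  [load 1100/2600]
  1500 → container 7  [load 2600/2600]
  1900 → container 8 (new)  [load 1900/2600]
  2200 → container 9 (new)  [load 2200/2600]
9 containers opened.

9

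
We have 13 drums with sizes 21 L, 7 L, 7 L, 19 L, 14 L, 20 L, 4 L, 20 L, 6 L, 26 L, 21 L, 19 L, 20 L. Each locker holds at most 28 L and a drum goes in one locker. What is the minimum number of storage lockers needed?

9

Total = 26 + 21 + 21 + 20 + 20 + 20 + 19 + 19 + 14 + 7 + 7 + 6 + 4 = 204 L.
Lower bound: ⌈204/28⌉ = 8 storage lockers.
A packing using 9 storage lockers:
  locker 1: 26 = 26
  locker 2: 21 + 7 = 28
  locker 3: 21 + 7 = 28
  locker 4: 20 + 6 = 26
  locker 5: 20 + 4 = 24
  locker 6: 20 = 20
  locker 7: 19 = 19
  locker 8: 19 = 19
  locker 9: 14 = 14
No arrangement into 8 storage lockers stays within capacity, so 9 is optimal.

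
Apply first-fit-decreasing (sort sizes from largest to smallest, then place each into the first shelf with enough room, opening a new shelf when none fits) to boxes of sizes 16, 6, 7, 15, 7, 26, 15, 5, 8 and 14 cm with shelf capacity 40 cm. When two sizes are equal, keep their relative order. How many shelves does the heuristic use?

Sorted descending: 26, 16, 15, 15, 14, 8, 7, 7, 6, 5.
  26 → shelf 1 (new)  [load 26/40]
  16 → shelf 2 (new)  [load 16/40]
  15 → shelf 2  [load 31/40]
  15 → shelf 3 (new)  [load 15/40]
  14 → shelf 1  [load 40/40]
  8 → shelf 2  [load 39/40]
  7 → shelf 3  [load 22/40]
  7 → shelf 3  [load 29/40]
  6 → shelf 3  [load 35/40]
  5 → shelf 3  [load 40/40]
3 shelves opened.

3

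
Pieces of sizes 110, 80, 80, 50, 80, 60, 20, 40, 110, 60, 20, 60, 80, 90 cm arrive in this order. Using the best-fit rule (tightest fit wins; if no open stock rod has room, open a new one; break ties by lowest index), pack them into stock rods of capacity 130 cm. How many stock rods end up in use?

9

  110 → stock rod 1 (new)  [load 110/130]
  80 → stock rod 2 (new)  [load 80/130]
  80 → stock rod 3 (new)  [load 80/130]
  50 → stock rod 2  [load 130/130]
  80 → stock rod 4 (new)  [load 80/130]
  60 → stock rod 5 (new)  [load 60/130]
  20 → stock rod 1  [load 130/130]
  40 → stock rod 3  [load 120/130]
  110 → stock rod 6 (new)  [load 110/130]
  60 → stock rod 5  [load 120/130]
  20 → stock rod 6  [load 130/130]
  60 → stock rod 7 (new)  [load 60/130]
  80 → stock rod 8 (new)  [load 80/130]
  90 → stock rod 9 (new)  [load 90/130]
9 stock rods opened.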